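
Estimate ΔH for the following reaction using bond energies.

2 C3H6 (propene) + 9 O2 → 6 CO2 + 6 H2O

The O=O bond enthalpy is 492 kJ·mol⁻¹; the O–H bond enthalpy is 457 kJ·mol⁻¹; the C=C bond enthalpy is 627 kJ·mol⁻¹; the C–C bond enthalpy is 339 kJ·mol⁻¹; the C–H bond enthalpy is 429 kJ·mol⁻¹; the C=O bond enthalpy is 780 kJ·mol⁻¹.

ΔH ≈ −3336 kJ

Bonds broken (reactants):
  C–C: 2 × 339 = 678
  C–H: 12 × 429 = 5148
  C=C: 2 × 627 = 1254
  O=O: 9 × 492 = 4428
  Σ(broken) = 11508 kJ
Bonds formed (products):
  C=O: 12 × 780 = 9360
  O–H: 12 × 457 = 5484
  Σ(formed) = 14844 kJ
ΔH = Σ(broken) − Σ(formed) = 11508 − 14844 = −3336 kJ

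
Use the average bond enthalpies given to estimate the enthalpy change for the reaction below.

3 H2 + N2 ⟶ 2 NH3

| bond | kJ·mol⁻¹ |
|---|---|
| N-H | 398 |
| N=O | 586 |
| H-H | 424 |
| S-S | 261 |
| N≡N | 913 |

Bonds broken (reactants):
  H-H: 3 × 424 = 1272
  N≡N: 1 × 913 = 913
  Σ(broken) = 2185 kJ
Bonds formed (products):
  N-H: 6 × 398 = 2388
  Σ(formed) = 2388 kJ
ΔH = Σ(broken) − Σ(formed) = 2185 − 2388 = −203 kJ

ΔH ≈ −203 kJ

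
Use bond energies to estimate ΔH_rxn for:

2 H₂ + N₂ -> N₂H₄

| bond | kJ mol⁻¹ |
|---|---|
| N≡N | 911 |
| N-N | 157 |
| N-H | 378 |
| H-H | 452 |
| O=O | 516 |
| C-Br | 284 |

ΔH ≈ +146 kJ

Bonds broken (reactants):
  H-H: 2 × 452 = 904
  N≡N: 1 × 911 = 911
  Σ(broken) = 1815 kJ
Bonds formed (products):
  N-H: 4 × 378 = 1512
  N-N: 1 × 157 = 157
  Σ(formed) = 1669 kJ
ΔH = Σ(broken) − Σ(formed) = 1815 − 1669 = +146 kJ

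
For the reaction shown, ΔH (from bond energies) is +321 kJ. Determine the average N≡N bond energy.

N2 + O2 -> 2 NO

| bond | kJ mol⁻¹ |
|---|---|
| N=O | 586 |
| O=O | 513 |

D(N≡N) ≈ 980 kJ/mol

Let D be the N≡N bond energy.
Σ(broken) = 1×D + 1×513 = 513 + D
Σ(formed) = 2×586 = 1172
ΔH = Σ(broken) − Σ(formed) = (513 + D) − (1172) = −659 + D
Setting this equal to +321 kJ gives D = 980 kJ/mol.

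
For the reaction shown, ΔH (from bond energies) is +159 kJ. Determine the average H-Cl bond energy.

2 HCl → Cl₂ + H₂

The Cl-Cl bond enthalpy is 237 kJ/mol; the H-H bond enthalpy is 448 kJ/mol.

Let D be the H-Cl bond energy.
Σ(broken) = 2×D = 2D
Σ(formed) = 1×237 + 1×448 = 685
ΔH = Σ(broken) − Σ(formed) = (2D) − (685) = −685 + 2D
Setting this equal to +159 kJ gives 2D = 844, so D = 422 kJ/mol.

D(H-Cl) ≈ 422 kJ/mol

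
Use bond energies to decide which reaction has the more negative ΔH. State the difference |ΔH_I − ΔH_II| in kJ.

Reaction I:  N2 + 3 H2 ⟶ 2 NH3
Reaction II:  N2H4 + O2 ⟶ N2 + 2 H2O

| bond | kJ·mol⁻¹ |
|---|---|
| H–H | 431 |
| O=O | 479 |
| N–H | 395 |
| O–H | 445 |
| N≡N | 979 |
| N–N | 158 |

Reaction II, by 444 kJ

Reaction I:
  Bonds broken (reactants):
    H–H: 3 × 431 = 1293
    N≡N: 1 × 979 = 979
    Σ(broken) = 2272 kJ
  Bonds formed (products):
    N–H: 6 × 395 = 2370
    Σ(formed) = 2370 kJ
  ΔH_I = 2272 − 2370 = −98 kJ
Reaction II:
  Bonds broken (reactants):
    N–H: 4 × 395 = 1580
    N–N: 1 × 158 = 158
    O=O: 1 × 479 = 479
    Σ(broken) = 2217 kJ
  Bonds formed (products):
    N≡N: 1 × 979 = 979
    O–H: 4 × 445 = 1780
    Σ(formed) = 2759 kJ
  ΔH_II = 2217 − 2759 = −542 kJ
ΔH_I − ΔH_II = +444 kJ, so reaction II has the more negative ΔH; |ΔH_I − ΔH_II| = 444 kJ.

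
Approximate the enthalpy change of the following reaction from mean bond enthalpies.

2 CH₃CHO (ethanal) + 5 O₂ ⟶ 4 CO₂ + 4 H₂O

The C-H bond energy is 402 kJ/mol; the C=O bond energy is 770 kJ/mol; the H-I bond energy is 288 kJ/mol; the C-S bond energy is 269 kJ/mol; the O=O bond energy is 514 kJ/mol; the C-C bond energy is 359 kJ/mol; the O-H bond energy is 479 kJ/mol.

Bonds broken (reactants):
  C-C: 2 × 359 = 718
  C-H: 8 × 402 = 3216
  C=O: 2 × 770 = 1540
  O=O: 5 × 514 = 2570
  Σ(broken) = 8044 kJ
Bonds formed (products):
  C=O: 8 × 770 = 6160
  O-H: 8 × 479 = 3832
  Σ(formed) = 9992 kJ
ΔH = Σ(broken) − Σ(formed) = 8044 − 9992 = −1948 kJ

ΔH ≈ −1948 kJ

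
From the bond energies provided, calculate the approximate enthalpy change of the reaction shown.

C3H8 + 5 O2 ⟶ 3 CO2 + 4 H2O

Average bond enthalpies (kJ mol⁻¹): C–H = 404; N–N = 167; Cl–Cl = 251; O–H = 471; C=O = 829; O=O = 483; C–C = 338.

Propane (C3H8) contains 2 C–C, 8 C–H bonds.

ΔH ≈ −2419 kJ

Bonds broken (reactants):
  C–C: 2 × 338 = 676
  C–H: 8 × 404 = 3232
  O=O: 5 × 483 = 2415
  Σ(broken) = 6323 kJ
Bonds formed (products):
  C=O: 6 × 829 = 4974
  O–H: 8 × 471 = 3768
  Σ(formed) = 8742 kJ
ΔH = Σ(broken) − Σ(formed) = 6323 − 8742 = −2419 kJ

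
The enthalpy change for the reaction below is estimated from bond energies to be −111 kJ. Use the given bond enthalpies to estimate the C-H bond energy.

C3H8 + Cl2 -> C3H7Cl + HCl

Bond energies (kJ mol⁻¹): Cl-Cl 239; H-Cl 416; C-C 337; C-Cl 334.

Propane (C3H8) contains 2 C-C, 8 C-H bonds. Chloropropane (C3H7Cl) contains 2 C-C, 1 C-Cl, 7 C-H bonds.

D(C-H) ≈ 400 kJ/mol

Let D be the C-H bond energy.
Σ(broken) = 2×337 + 8×D + 1×239 = 913 + 8D
Σ(formed) = 2×337 + 1×334 + 7×D + 1×416 = 1424 + 7D
ΔH = Σ(broken) − Σ(formed) = (913 + 8D) − (1424 + 7D) = −511 + D
Setting this equal to −111 kJ gives D = 400 kJ/mol.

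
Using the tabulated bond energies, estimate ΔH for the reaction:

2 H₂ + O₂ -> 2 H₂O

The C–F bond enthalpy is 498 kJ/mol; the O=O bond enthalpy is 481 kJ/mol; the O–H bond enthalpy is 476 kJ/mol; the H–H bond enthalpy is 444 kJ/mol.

ΔH ≈ −535 kJ

Bonds broken (reactants):
  H–H: 2 × 444 = 888
  O=O: 1 × 481 = 481
  Σ(broken) = 1369 kJ
Bonds formed (products):
  O–H: 4 × 476 = 1904
  Σ(formed) = 1904 kJ
ΔH = Σ(broken) − Σ(formed) = 1369 − 1904 = −535 kJ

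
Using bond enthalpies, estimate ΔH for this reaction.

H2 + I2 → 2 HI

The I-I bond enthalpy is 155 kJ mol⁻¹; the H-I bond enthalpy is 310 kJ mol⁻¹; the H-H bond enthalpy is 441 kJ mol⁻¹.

Bonds broken (reactants):
  H-H: 1 × 441 = 441
  I-I: 1 × 155 = 155
  Σ(broken) = 596 kJ
Bonds formed (products):
  H-I: 2 × 310 = 620
  Σ(formed) = 620 kJ
ΔH = Σ(broken) − Σ(formed) = 596 − 620 = −24 kJ

ΔH ≈ −24 kJ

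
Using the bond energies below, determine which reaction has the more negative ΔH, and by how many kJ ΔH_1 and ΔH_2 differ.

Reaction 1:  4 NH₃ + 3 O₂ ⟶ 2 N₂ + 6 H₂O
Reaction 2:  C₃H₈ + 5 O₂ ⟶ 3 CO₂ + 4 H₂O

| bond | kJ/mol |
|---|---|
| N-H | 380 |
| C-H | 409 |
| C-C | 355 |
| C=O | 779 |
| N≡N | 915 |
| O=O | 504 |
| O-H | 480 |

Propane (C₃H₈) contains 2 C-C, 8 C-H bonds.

Reaction 2, by 494 kJ

Reaction 1:
  Bonds broken (reactants):
    N-H: 12 × 380 = 4560
    O=O: 3 × 504 = 1512
    Σ(broken) = 6072 kJ
  Bonds formed (products):
    N≡N: 2 × 915 = 1830
    O-H: 12 × 480 = 5760
    Σ(formed) = 7590 kJ
  ΔH_1 = 6072 − 7590 = −1518 kJ
Reaction 2:
  Bonds broken (reactants):
    C-C: 2 × 355 = 710
    C-H: 8 × 409 = 3272
    O=O: 5 × 504 = 2520
    Σ(broken) = 6502 kJ
  Bonds formed (products):
    C=O: 6 × 779 = 4674
    O-H: 8 × 480 = 3840
    Σ(formed) = 8514 kJ
  ΔH_2 = 6502 − 8514 = −2012 kJ
ΔH_1 − ΔH_2 = +494 kJ, so reaction 2 has the more negative ΔH; |ΔH_1 − ΔH_2| = 494 kJ.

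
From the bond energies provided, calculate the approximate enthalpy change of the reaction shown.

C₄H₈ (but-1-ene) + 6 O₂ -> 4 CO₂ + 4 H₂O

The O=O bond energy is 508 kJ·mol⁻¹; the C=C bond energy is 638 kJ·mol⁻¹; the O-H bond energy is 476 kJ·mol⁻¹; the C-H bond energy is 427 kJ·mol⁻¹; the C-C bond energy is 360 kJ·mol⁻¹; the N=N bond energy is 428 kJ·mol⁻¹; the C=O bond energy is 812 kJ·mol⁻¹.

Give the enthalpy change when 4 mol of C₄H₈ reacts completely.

ΔH = −9928 kJ

Bonds broken (reactants):
  C-C: 2 × 360 = 720
  C-H: 8 × 427 = 3416
  C=C: 1 × 638 = 638
  O=O: 6 × 508 = 3048
  Σ(broken) = 7822 kJ
Bonds formed (products):
  C=O: 8 × 812 = 6496
  O-H: 8 × 476 = 3808
  Σ(formed) = 10304 kJ
ΔH = Σ(broken) − Σ(formed) = 7822 − 10304 = −2482 kJ
For 4× the reaction as written: 4 × (−2482) = −9928 kJ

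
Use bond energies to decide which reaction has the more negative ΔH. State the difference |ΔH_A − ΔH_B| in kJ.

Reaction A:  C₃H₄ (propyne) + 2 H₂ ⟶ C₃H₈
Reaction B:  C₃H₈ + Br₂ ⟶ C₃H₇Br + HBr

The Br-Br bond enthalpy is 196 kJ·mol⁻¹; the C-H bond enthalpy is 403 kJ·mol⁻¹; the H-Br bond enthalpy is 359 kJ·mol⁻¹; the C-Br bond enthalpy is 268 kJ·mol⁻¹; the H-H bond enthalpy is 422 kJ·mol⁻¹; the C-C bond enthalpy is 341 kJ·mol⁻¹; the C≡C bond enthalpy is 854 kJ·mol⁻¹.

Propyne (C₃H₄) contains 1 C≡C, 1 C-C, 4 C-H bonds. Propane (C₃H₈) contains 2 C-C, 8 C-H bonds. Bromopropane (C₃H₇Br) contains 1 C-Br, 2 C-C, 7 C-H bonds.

Reaction A, by 227 kJ

Reaction A:
  Bonds broken (reactants):
    C≡C: 1 × 854 = 854
    C-C: 1 × 341 = 341
    C-H: 4 × 403 = 1612
    H-H: 2 × 422 = 844
    Σ(broken) = 3651 kJ
  Bonds formed (products):
    C-C: 2 × 341 = 682
    C-H: 8 × 403 = 3224
    Σ(formed) = 3906 kJ
  ΔH_A = 3651 − 3906 = −255 kJ
Reaction B:
  Bonds broken (reactants):
    Br-Br: 1 × 196 = 196
    C-C: 2 × 341 = 682
    C-H: 8 × 403 = 3224
    Σ(broken) = 4102 kJ
  Bonds formed (products):
    C-Br: 1 × 268 = 268
    C-C: 2 × 341 = 682
    C-H: 7 × 403 = 2821
    H-Br: 1 × 359 = 359
    Σ(formed) = 4130 kJ
  ΔH_B = 4102 − 4130 = −28 kJ
ΔH_A − ΔH_B = −227 kJ, so reaction A has the more negative ΔH; |ΔH_A − ΔH_B| = 227 kJ.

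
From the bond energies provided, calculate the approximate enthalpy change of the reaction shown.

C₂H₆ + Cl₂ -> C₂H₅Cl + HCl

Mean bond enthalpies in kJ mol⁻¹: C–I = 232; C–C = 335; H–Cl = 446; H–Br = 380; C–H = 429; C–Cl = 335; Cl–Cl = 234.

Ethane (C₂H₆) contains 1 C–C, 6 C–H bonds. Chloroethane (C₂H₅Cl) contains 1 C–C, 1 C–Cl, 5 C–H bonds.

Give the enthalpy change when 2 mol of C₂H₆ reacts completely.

Bonds broken (reactants):
  C–C: 1 × 335 = 335
  C–H: 6 × 429 = 2574
  Cl–Cl: 1 × 234 = 234
  Σ(broken) = 3143 kJ
Bonds formed (products):
  C–C: 1 × 335 = 335
  C–Cl: 1 × 335 = 335
  C–H: 5 × 429 = 2145
  H–Cl: 1 × 446 = 446
  Σ(formed) = 3261 kJ
ΔH = Σ(broken) − Σ(formed) = 3143 − 3261 = −118 kJ
For 2× the reaction as written: 2 × (−118) = −236 kJ

ΔH = −236 kJ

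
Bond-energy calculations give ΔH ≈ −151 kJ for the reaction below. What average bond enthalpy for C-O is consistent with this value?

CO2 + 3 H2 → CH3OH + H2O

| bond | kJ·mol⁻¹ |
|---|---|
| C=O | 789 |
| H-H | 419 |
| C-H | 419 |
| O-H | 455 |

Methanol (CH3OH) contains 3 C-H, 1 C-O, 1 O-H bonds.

D(C-O) ≈ 364 kJ/mol

Let D be the C-O bond energy.
Σ(broken) = 2×789 + 3×419 = 2835
Σ(formed) = 3×419 + 1×D + 3×455 = 2622 + D
ΔH = Σ(broken) − Σ(formed) = (2835) − (2622 + D) = +213 − D
Setting this equal to −151 kJ gives D = 364 kJ/mol.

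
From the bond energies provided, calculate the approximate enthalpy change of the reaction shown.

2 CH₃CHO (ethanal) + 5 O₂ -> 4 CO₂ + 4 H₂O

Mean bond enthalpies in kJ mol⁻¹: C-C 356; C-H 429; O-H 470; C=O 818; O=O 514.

ΔH ≈ −1954 kJ

Bonds broken (reactants):
  C-C: 2 × 356 = 712
  C-H: 8 × 429 = 3432
  C=O: 2 × 818 = 1636
  O=O: 5 × 514 = 2570
  Σ(broken) = 8350 kJ
Bonds formed (products):
  C=O: 8 × 818 = 6544
  O-H: 8 × 470 = 3760
  Σ(formed) = 10304 kJ
ΔH = Σ(broken) − Σ(formed) = 8350 − 10304 = −1954 kJ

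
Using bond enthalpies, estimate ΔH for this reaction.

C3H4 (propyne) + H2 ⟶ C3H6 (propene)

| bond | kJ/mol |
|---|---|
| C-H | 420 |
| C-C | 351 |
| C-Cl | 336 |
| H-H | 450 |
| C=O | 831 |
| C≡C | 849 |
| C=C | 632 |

ΔH ≈ −173 kJ

Bonds broken (reactants):
  C≡C: 1 × 849 = 849
  C-C: 1 × 351 = 351
  C-H: 4 × 420 = 1680
  H-H: 1 × 450 = 450
  Σ(broken) = 3330 kJ
Bonds formed (products):
  C-C: 1 × 351 = 351
  C-H: 6 × 420 = 2520
  C=C: 1 × 632 = 632
  Σ(formed) = 3503 kJ
ΔH = Σ(broken) − Σ(formed) = 3330 − 3503 = −173 kJ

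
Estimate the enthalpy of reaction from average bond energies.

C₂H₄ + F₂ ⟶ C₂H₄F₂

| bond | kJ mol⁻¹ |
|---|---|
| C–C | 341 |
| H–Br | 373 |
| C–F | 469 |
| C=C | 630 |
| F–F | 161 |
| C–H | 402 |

ΔH ≈ −488 kJ

Bonds broken (reactants):
  C–H: 4 × 402 = 1608
  C=C: 1 × 630 = 630
  F–F: 1 × 161 = 161
  Σ(broken) = 2399 kJ
Bonds formed (products):
  C–C: 1 × 341 = 341
  C–F: 2 × 469 = 938
  C–H: 4 × 402 = 1608
  Σ(formed) = 2887 kJ
ΔH = Σ(broken) − Σ(formed) = 2399 − 2887 = −488 kJ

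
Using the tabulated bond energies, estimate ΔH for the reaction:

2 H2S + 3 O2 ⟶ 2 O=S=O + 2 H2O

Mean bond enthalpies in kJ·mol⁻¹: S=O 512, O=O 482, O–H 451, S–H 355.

Bonds broken (reactants):
  O=O: 3 × 482 = 1446
  S–H: 4 × 355 = 1420
  Σ(broken) = 2866 kJ
Bonds formed (products):
  O–H: 4 × 451 = 1804
  S=O: 4 × 512 = 2048
  Σ(formed) = 3852 kJ
ΔH = Σ(broken) − Σ(formed) = 2866 − 3852 = −986 kJ

ΔH ≈ −986 kJ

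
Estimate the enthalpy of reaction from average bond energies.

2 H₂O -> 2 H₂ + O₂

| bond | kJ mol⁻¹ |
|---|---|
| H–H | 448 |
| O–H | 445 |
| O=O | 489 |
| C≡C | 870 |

Bonds broken (reactants):
  O–H: 4 × 445 = 1780
  Σ(broken) = 1780 kJ
Bonds formed (products):
  H–H: 2 × 448 = 896
  O=O: 1 × 489 = 489
  Σ(formed) = 1385 kJ
ΔH = Σ(broken) − Σ(formed) = 1780 − 1385 = +395 kJ

ΔH ≈ +395 kJ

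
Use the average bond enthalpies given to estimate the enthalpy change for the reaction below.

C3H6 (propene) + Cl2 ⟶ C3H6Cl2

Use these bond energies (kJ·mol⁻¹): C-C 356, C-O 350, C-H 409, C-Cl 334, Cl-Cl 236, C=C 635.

Bonds broken (reactants):
  C-C: 1 × 356 = 356
  C-H: 6 × 409 = 2454
  C=C: 1 × 635 = 635
  Cl-Cl: 1 × 236 = 236
  Σ(broken) = 3681 kJ
Bonds formed (products):
  C-C: 2 × 356 = 712
  C-Cl: 2 × 334 = 668
  C-H: 6 × 409 = 2454
  Σ(formed) = 3834 kJ
ΔH = Σ(broken) − Σ(formed) = 3681 − 3834 = −153 kJ

ΔH ≈ −153 kJ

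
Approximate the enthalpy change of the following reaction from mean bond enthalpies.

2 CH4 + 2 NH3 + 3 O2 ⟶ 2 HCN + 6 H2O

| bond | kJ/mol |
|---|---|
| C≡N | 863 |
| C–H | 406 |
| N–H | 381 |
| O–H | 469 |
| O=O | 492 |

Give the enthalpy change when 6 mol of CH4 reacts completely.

ΔH = −3468 kJ

Bonds broken (reactants):
  C–H: 8 × 406 = 3248
  N–H: 6 × 381 = 2286
  O=O: 3 × 492 = 1476
  Σ(broken) = 7010 kJ
Bonds formed (products):
  C≡N: 2 × 863 = 1726
  C–H: 2 × 406 = 812
  O–H: 12 × 469 = 5628
  Σ(formed) = 8166 kJ
ΔH = Σ(broken) − Σ(formed) = 7010 − 8166 = −1156 kJ
For 3× the reaction as written: 3 × (−1156) = −3468 kJ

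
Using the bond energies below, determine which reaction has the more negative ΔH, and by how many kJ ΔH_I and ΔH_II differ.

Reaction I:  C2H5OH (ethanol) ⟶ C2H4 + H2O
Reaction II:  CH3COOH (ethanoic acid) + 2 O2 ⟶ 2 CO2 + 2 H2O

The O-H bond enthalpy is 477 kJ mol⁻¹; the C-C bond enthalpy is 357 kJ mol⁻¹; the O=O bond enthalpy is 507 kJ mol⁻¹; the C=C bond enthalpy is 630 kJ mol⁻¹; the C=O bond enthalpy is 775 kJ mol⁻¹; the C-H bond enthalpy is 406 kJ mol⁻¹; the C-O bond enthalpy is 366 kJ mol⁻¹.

Reaction II, by 823 kJ

Reaction I:
  Bonds broken (reactants):
    C-C: 1 × 357 = 357
    C-H: 5 × 406 = 2030
    C-O: 1 × 366 = 366
    O-H: 1 × 477 = 477
    Σ(broken) = 3230 kJ
  Bonds formed (products):
    C-H: 4 × 406 = 1624
    C=C: 1 × 630 = 630
    O-H: 2 × 477 = 954
    Σ(formed) = 3208 kJ
  ΔH_I = 3230 − 3208 = +22 kJ
Reaction II:
  Bonds broken (reactants):
    C-C: 1 × 357 = 357
    C-H: 3 × 406 = 1218
    C-O: 1 × 366 = 366
    C=O: 1 × 775 = 775
    O-H: 1 × 477 = 477
    O=O: 2 × 507 = 1014
    Σ(broken) = 4207 kJ
  Bonds formed (products):
    C=O: 4 × 775 = 3100
    O-H: 4 × 477 = 1908
    Σ(formed) = 5008 kJ
  ΔH_II = 4207 − 5008 = −801 kJ
ΔH_I − ΔH_II = +823 kJ, so reaction II has the more negative ΔH; |ΔH_I − ΔH_II| = 823 kJ.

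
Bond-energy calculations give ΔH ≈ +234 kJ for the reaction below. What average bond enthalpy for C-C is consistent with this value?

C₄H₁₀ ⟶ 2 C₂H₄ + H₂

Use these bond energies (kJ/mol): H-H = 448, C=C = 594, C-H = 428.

D(C-C) ≈ 338 kJ/mol

Let D be the C-C bond energy.
Σ(broken) = 3×D + 10×428 = 4280 + 3D
Σ(formed) = 8×428 + 2×594 + 1×448 = 5060
ΔH = Σ(broken) − Σ(formed) = (4280 + 3D) − (5060) = −780 + 3D
Setting this equal to +234 kJ gives 3D = 1014, so D = 338 kJ/mol.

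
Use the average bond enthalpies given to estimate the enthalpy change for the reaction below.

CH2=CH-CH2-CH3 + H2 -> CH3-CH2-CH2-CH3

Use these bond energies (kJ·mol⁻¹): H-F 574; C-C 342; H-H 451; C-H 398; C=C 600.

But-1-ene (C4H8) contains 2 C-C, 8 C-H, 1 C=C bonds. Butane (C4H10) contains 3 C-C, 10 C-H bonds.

Bonds broken (reactants):
  C-C: 2 × 342 = 684
  C-H: 8 × 398 = 3184
  C=C: 1 × 600 = 600
  H-H: 1 × 451 = 451
  Σ(broken) = 4919 kJ
Bonds formed (products):
  C-C: 3 × 342 = 1026
  C-H: 10 × 398 = 3980
  Σ(formed) = 5006 kJ
ΔH = Σ(broken) − Σ(formed) = 4919 − 5006 = −87 kJ

ΔH ≈ −87 kJ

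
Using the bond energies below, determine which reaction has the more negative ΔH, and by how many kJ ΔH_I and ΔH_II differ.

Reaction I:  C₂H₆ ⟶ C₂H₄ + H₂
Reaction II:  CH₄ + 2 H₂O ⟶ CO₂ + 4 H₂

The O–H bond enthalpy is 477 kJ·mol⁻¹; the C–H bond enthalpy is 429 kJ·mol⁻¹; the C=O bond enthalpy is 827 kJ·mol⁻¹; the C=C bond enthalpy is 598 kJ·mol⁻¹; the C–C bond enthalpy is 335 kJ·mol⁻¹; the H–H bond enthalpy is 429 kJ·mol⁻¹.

Reaction I:
  Bonds broken (reactants):
    C–C: 1 × 335 = 335
    C–H: 6 × 429 = 2574
    Σ(broken) = 2909 kJ
  Bonds formed (products):
    C–H: 4 × 429 = 1716
    C=C: 1 × 598 = 598
    H–H: 1 × 429 = 429
    Σ(formed) = 2743 kJ
  ΔH_I = 2909 − 2743 = +166 kJ
Reaction II:
  Bonds broken (reactants):
    C–H: 4 × 429 = 1716
    O–H: 4 × 477 = 1908
    Σ(broken) = 3624 kJ
  Bonds formed (products):
    C=O: 2 × 827 = 1654
    H–H: 4 × 429 = 1716
    Σ(formed) = 3370 kJ
  ΔH_II = 3624 − 3370 = +254 kJ
ΔH_I − ΔH_II = −88 kJ, so reaction I has the more negative ΔH; |ΔH_I − ΔH_II| = 88 kJ.

Reaction I, by 88 kJ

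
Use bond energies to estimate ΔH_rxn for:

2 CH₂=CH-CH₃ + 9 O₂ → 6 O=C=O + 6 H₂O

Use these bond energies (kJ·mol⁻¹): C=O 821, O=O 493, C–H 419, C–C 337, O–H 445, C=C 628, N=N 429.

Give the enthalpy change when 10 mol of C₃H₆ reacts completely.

ΔH = −18985 kJ

Bonds broken (reactants):
  C–C: 2 × 337 = 674
  C–H: 12 × 419 = 5028
  C=C: 2 × 628 = 1256
  O=O: 9 × 493 = 4437
  Σ(broken) = 11395 kJ
Bonds formed (products):
  C=O: 12 × 821 = 9852
  O–H: 12 × 445 = 5340
  Σ(formed) = 15192 kJ
ΔH = Σ(broken) − Σ(formed) = 11395 − 15192 = −3797 kJ
For 5× the reaction as written: 5 × (−3797) = −18985 kJ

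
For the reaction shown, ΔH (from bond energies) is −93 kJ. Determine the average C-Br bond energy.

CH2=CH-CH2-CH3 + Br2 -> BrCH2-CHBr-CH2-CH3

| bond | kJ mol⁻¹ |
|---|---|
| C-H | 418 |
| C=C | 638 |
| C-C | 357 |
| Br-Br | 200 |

Let D be the C-Br bond energy.
Σ(broken) = 1×200 + 2×357 + 8×418 + 1×638 = 4896
Σ(formed) = 2×D + 3×357 + 8×418 = 4415 + 2D
ΔH = Σ(broken) − Σ(formed) = (4896) − (4415 + 2D) = +481 − 2D
Setting this equal to −93 kJ gives 2D = 574, so D = 287 kJ/mol.

D(C-Br) ≈ 287 kJ/mol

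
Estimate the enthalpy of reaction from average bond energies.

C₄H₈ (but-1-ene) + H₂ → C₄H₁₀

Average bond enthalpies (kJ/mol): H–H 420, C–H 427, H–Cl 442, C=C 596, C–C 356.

Bonds broken (reactants):
  C–C: 2 × 356 = 712
  C–H: 8 × 427 = 3416
  C=C: 1 × 596 = 596
  H–H: 1 × 420 = 420
  Σ(broken) = 5144 kJ
Bonds formed (products):
  C–C: 3 × 356 = 1068
  C–H: 10 × 427 = 4270
  Σ(formed) = 5338 kJ
ΔH = Σ(broken) − Σ(formed) = 5144 − 5338 = −194 kJ

ΔH ≈ −194 kJ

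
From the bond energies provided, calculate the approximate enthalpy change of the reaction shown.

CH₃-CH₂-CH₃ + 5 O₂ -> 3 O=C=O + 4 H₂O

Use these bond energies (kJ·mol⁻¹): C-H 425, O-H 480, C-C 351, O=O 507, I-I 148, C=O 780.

Bonds broken (reactants):
  C-C: 2 × 351 = 702
  C-H: 8 × 425 = 3400
  O=O: 5 × 507 = 2535
  Σ(broken) = 6637 kJ
Bonds formed (products):
  C=O: 6 × 780 = 4680
  O-H: 8 × 480 = 3840
  Σ(formed) = 8520 kJ
ΔH = Σ(broken) − Σ(formed) = 6637 − 8520 = −1883 kJ

ΔH ≈ −1883 kJ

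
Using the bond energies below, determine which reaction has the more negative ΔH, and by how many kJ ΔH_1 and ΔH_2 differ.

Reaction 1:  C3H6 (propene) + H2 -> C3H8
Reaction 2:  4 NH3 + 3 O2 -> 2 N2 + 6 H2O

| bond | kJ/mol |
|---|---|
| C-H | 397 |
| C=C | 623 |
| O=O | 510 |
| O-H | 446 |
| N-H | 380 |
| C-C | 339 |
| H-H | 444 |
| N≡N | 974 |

Reaction 2, by 1144 kJ

Reaction 1:
  Bonds broken (reactants):
    C-C: 1 × 339 = 339
    C-H: 6 × 397 = 2382
    C=C: 1 × 623 = 623
    H-H: 1 × 444 = 444
    Σ(broken) = 3788 kJ
  Bonds formed (products):
    C-C: 2 × 339 = 678
    C-H: 8 × 397 = 3176
    Σ(formed) = 3854 kJ
  ΔH_1 = 3788 − 3854 = −66 kJ
Reaction 2:
  Bonds broken (reactants):
    N-H: 12 × 380 = 4560
    O=O: 3 × 510 = 1530
    Σ(broken) = 6090 kJ
  Bonds formed (products):
    N≡N: 2 × 974 = 1948
    O-H: 12 × 446 = 5352
    Σ(formed) = 7300 kJ
  ΔH_2 = 6090 − 7300 = −1210 kJ
ΔH_1 − ΔH_2 = +1144 kJ, so reaction 2 has the more negative ΔH; |ΔH_1 − ΔH_2| = 1144 kJ.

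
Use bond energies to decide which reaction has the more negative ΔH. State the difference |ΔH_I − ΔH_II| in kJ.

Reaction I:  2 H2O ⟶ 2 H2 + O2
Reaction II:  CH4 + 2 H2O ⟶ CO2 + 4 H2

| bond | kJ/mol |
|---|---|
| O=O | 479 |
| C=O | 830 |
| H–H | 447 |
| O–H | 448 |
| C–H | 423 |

Reaction I:
  Bonds broken (reactants):
    O–H: 4 × 448 = 1792
    Σ(broken) = 1792 kJ
  Bonds formed (products):
    H–H: 2 × 447 = 894
    O=O: 1 × 479 = 479
    Σ(formed) = 1373 kJ
  ΔH_I = 1792 − 1373 = +419 kJ
Reaction II:
  Bonds broken (reactants):
    C–H: 4 × 423 = 1692
    O–H: 4 × 448 = 1792
    Σ(broken) = 3484 kJ
  Bonds formed (products):
    C=O: 2 × 830 = 1660
    H–H: 4 × 447 = 1788
    Σ(formed) = 3448 kJ
  ΔH_II = 3484 − 3448 = +36 kJ
ΔH_I − ΔH_II = +383 kJ, so reaction II has the more negative ΔH; |ΔH_I − ΔH_II| = 383 kJ.

Reaction II, by 383 kJ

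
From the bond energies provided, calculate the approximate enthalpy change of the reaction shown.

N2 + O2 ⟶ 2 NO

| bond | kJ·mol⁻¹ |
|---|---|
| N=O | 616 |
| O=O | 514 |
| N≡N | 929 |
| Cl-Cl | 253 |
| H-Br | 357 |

ΔH ≈ +211 kJ

Bonds broken (reactants):
  N≡N: 1 × 929 = 929
  O=O: 1 × 514 = 514
  Σ(broken) = 1443 kJ
Bonds formed (products):
  N=O: 2 × 616 = 1232
  Σ(formed) = 1232 kJ
ΔH = Σ(broken) − Σ(formed) = 1443 − 1232 = +211 kJ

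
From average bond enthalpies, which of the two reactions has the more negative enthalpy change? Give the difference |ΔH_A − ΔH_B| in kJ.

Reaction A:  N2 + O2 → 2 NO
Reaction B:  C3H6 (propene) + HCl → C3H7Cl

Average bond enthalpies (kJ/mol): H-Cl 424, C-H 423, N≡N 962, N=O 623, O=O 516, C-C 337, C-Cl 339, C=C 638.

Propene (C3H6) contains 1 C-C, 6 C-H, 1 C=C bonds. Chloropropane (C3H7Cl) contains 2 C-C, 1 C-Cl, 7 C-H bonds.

Reaction B, by 269 kJ

Reaction A:
  Bonds broken (reactants):
    N≡N: 1 × 962 = 962
    O=O: 1 × 516 = 516
    Σ(broken) = 1478 kJ
  Bonds formed (products):
    N=O: 2 × 623 = 1246
    Σ(formed) = 1246 kJ
  ΔH_A = 1478 − 1246 = +232 kJ
Reaction B:
  Bonds broken (reactants):
    C-C: 1 × 337 = 337
    C-H: 6 × 423 = 2538
    C=C: 1 × 638 = 638
    H-Cl: 1 × 424 = 424
    Σ(broken) = 3937 kJ
  Bonds formed (products):
    C-C: 2 × 337 = 674
    C-Cl: 1 × 339 = 339
    C-H: 7 × 423 = 2961
    Σ(formed) = 3974 kJ
  ΔH_B = 3937 − 3974 = −37 kJ
ΔH_A − ΔH_B = +269 kJ, so reaction B has the more negative ΔH; |ΔH_A − ΔH_B| = 269 kJ.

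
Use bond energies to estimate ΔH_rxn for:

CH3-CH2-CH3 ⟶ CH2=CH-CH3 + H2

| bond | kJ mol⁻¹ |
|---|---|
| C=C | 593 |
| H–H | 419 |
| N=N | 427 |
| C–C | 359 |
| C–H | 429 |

ΔH ≈ +205 kJ

Bonds broken (reactants):
  C–C: 2 × 359 = 718
  C–H: 8 × 429 = 3432
  Σ(broken) = 4150 kJ
Bonds formed (products):
  C–C: 1 × 359 = 359
  C–H: 6 × 429 = 2574
  C=C: 1 × 593 = 593
  H–H: 1 × 419 = 419
  Σ(formed) = 3945 kJ
ΔH = Σ(broken) − Σ(formed) = 4150 − 3945 = +205 kJ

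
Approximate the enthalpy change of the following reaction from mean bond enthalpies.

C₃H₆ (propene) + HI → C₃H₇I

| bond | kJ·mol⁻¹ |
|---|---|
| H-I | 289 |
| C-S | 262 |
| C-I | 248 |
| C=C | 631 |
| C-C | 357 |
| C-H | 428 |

Bonds broken (reactants):
  C-C: 1 × 357 = 357
  C-H: 6 × 428 = 2568
  C=C: 1 × 631 = 631
  H-I: 1 × 289 = 289
  Σ(broken) = 3845 kJ
Bonds formed (products):
  C-C: 2 × 357 = 714
  C-H: 7 × 428 = 2996
  C-I: 1 × 248 = 248
  Σ(formed) = 3958 kJ
ΔH = Σ(broken) − Σ(formed) = 3845 − 3958 = −113 kJ

ΔH ≈ −113 kJ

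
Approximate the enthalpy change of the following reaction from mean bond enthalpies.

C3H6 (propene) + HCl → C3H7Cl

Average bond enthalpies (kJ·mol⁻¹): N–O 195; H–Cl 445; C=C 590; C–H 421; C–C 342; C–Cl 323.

ΔH ≈ −51 kJ

Bonds broken (reactants):
  C–C: 1 × 342 = 342
  C–H: 6 × 421 = 2526
  C=C: 1 × 590 = 590
  H–Cl: 1 × 445 = 445
  Σ(broken) = 3903 kJ
Bonds formed (products):
  C–C: 2 × 342 = 684
  C–Cl: 1 × 323 = 323
  C–H: 7 × 421 = 2947
  Σ(formed) = 3954 kJ
ΔH = Σ(broken) − Σ(formed) = 3903 − 3954 = −51 kJ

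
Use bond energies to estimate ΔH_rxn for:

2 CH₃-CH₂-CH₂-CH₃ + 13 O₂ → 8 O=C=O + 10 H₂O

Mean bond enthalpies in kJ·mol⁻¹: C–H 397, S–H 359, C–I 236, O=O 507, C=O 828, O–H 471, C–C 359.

ΔH ≈ −5983 kJ

Bonds broken (reactants):
  C–C: 6 × 359 = 2154
  C–H: 20 × 397 = 7940
  O=O: 13 × 507 = 6591
  Σ(broken) = 16685 kJ
Bonds formed (products):
  C=O: 16 × 828 = 13248
  O–H: 20 × 471 = 9420
  Σ(formed) = 22668 kJ
ΔH = Σ(broken) − Σ(formed) = 16685 − 22668 = −5983 kJ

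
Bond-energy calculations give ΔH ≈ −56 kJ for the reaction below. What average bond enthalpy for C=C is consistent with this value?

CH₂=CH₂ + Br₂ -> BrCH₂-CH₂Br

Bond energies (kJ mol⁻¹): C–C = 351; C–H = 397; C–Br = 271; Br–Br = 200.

D(C=C) ≈ 637 kJ/mol

Let D be the C=C bond energy.
Σ(broken) = 1×200 + 4×397 + 1×D = 1788 + D
Σ(formed) = 2×271 + 1×351 + 4×397 = 2481
ΔH = Σ(broken) − Σ(formed) = (1788 + D) − (2481) = −693 + D
Setting this equal to −56 kJ gives D = 637 kJ/mol.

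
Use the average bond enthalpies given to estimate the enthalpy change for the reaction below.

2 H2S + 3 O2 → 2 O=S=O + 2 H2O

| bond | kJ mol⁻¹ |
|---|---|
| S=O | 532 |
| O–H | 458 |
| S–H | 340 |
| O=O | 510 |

Bonds broken (reactants):
  O=O: 3 × 510 = 1530
  S–H: 4 × 340 = 1360
  Σ(broken) = 2890 kJ
Bonds formed (products):
  O–H: 4 × 458 = 1832
  S=O: 4 × 532 = 2128
  Σ(formed) = 3960 kJ
ΔH = Σ(broken) − Σ(formed) = 2890 − 3960 = −1070 kJ

ΔH ≈ −1070 kJ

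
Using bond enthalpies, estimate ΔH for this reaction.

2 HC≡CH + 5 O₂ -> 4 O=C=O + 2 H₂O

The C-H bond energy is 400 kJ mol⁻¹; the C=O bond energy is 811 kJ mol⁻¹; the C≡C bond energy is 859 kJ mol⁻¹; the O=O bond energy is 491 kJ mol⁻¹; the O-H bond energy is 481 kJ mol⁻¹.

Bonds broken (reactants):
  C≡C: 2 × 859 = 1718
  C-H: 4 × 400 = 1600
  O=O: 5 × 491 = 2455
  Σ(broken) = 5773 kJ
Bonds formed (products):
  C=O: 8 × 811 = 6488
  O-H: 4 × 481 = 1924
  Σ(formed) = 8412 kJ
ΔH = Σ(broken) − Σ(formed) = 5773 − 8412 = −2639 kJ

ΔH ≈ −2639 kJ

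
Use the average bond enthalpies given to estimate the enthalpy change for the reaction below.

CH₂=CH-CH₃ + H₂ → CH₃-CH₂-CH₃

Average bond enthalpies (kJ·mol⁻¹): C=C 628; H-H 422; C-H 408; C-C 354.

Bonds broken (reactants):
  C-C: 1 × 354 = 354
  C-H: 6 × 408 = 2448
  C=C: 1 × 628 = 628
  H-H: 1 × 422 = 422
  Σ(broken) = 3852 kJ
Bonds formed (products):
  C-C: 2 × 354 = 708
  C-H: 8 × 408 = 3264
  Σ(formed) = 3972 kJ
ΔH = Σ(broken) − Σ(formed) = 3852 − 3972 = −120 kJ

ΔH ≈ −120 kJ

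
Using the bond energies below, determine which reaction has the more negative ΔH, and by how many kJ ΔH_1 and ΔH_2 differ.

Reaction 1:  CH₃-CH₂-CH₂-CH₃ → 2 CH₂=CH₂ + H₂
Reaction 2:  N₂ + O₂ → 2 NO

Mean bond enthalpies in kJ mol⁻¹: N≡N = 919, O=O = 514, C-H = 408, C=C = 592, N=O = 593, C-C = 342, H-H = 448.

Reaction 1:
  Bonds broken (reactants):
    C-C: 3 × 342 = 1026
    C-H: 10 × 408 = 4080
    Σ(broken) = 5106 kJ
  Bonds formed (products):
    C-H: 8 × 408 = 3264
    C=C: 2 × 592 = 1184
    H-H: 1 × 448 = 448
    Σ(formed) = 4896 kJ
  ΔH_1 = 5106 − 4896 = +210 kJ
Reaction 2:
  Bonds broken (reactants):
    N≡N: 1 × 919 = 919
    O=O: 1 × 514 = 514
    Σ(broken) = 1433 kJ
  Bonds formed (products):
    N=O: 2 × 593 = 1186
    Σ(formed) = 1186 kJ
  ΔH_2 = 1433 − 1186 = +247 kJ
ΔH_1 − ΔH_2 = −37 kJ, so reaction 1 has the more negative ΔH; |ΔH_1 − ΔH_2| = 37 kJ.

Reaction 1, by 37 kJ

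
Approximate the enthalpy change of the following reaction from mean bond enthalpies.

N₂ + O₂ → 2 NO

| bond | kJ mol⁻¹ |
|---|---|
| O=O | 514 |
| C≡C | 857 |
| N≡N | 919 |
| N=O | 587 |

ΔH ≈ +259 kJ

Bonds broken (reactants):
  N≡N: 1 × 919 = 919
  O=O: 1 × 514 = 514
  Σ(broken) = 1433 kJ
Bonds formed (products):
  N=O: 2 × 587 = 1174
  Σ(formed) = 1174 kJ
ΔH = Σ(broken) − Σ(formed) = 1433 − 1174 = +259 kJ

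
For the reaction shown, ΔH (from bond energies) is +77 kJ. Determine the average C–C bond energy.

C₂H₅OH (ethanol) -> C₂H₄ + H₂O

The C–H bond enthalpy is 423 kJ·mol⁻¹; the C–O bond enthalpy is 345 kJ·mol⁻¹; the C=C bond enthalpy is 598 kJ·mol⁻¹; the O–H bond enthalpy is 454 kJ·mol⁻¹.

D(C–C) ≈ 361 kJ/mol

Let D be the C–C bond energy.
Σ(broken) = 1×D + 5×423 + 1×345 + 1×454 = 2914 + D
Σ(formed) = 4×423 + 1×598 + 2×454 = 3198
ΔH = Σ(broken) − Σ(formed) = (2914 + D) − (3198) = −284 + D
Setting this equal to +77 kJ gives D = 361 kJ/mol.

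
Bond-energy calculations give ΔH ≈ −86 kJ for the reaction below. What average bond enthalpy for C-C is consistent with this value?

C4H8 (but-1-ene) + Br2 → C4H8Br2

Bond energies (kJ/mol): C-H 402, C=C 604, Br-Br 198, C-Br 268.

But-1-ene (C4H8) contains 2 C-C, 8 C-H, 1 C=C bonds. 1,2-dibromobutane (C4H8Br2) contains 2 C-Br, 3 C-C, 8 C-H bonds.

Let D be the C-C bond energy.
Σ(broken) = 1×198 + 2×D + 8×402 + 1×604 = 4018 + 2D
Σ(formed) = 2×268 + 3×D + 8×402 = 3752 + 3D
ΔH = Σ(broken) − Σ(formed) = (4018 + 2D) − (3752 + 3D) = +266 − D
Setting this equal to −86 kJ gives D = 352 kJ/mol.

D(C-C) ≈ 352 kJ/mol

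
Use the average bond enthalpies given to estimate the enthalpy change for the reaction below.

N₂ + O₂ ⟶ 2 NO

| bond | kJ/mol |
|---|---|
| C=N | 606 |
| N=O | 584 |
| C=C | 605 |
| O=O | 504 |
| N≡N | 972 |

ΔH ≈ +308 kJ

Bonds broken (reactants):
  N≡N: 1 × 972 = 972
  O=O: 1 × 504 = 504
  Σ(broken) = 1476 kJ
Bonds formed (products):
  N=O: 2 × 584 = 1168
  Σ(formed) = 1168 kJ
ΔH = Σ(broken) − Σ(formed) = 1476 − 1168 = +308 kJ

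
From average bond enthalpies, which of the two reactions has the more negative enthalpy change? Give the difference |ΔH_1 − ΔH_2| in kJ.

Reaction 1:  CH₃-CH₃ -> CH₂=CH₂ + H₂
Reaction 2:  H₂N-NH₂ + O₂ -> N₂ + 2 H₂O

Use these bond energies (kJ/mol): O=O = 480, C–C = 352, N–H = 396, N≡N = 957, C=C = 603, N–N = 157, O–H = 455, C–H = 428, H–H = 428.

Reaction 2, by 733 kJ

Reaction 1:
  Bonds broken (reactants):
    C–C: 1 × 352 = 352
    C–H: 6 × 428 = 2568
    Σ(broken) = 2920 kJ
  Bonds formed (products):
    C–H: 4 × 428 = 1712
    C=C: 1 × 603 = 603
    H–H: 1 × 428 = 428
    Σ(formed) = 2743 kJ
  ΔH_1 = 2920 − 2743 = +177 kJ
Reaction 2:
  Bonds broken (reactants):
    N–H: 4 × 396 = 1584
    N–N: 1 × 157 = 157
    O=O: 1 × 480 = 480
    Σ(broken) = 2221 kJ
  Bonds formed (products):
    N≡N: 1 × 957 = 957
    O–H: 4 × 455 = 1820
    Σ(formed) = 2777 kJ
  ΔH_2 = 2221 − 2777 = −556 kJ
ΔH_1 − ΔH_2 = +733 kJ, so reaction 2 has the more negative ΔH; |ΔH_1 − ΔH_2| = 733 kJ.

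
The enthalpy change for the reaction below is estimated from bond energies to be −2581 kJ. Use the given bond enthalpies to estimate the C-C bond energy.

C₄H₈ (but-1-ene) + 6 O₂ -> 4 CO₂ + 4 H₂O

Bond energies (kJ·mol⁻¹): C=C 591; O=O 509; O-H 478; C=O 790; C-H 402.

D(C-C) ≈ 351 kJ/mol

Let D be the C-C bond energy.
Σ(broken) = 2×D + 8×402 + 1×591 + 6×509 = 6861 + 2D
Σ(formed) = 8×790 + 8×478 = 10144
ΔH = Σ(broken) − Σ(formed) = (6861 + 2D) − (10144) = −3283 + 2D
Setting this equal to −2581 kJ gives 2D = 702, so D = 351 kJ/mol.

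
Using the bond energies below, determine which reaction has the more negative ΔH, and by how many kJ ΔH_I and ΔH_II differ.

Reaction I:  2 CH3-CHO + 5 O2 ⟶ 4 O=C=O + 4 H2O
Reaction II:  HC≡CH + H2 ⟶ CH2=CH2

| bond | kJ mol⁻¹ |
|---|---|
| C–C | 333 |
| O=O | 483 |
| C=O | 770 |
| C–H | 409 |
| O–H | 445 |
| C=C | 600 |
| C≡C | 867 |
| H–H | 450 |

Reaction I:
  Bonds broken (reactants):
    C–C: 2 × 333 = 666
    C–H: 8 × 409 = 3272
    C=O: 2 × 770 = 1540
    O=O: 5 × 483 = 2415
    Σ(broken) = 7893 kJ
  Bonds formed (products):
    C=O: 8 × 770 = 6160
    O–H: 8 × 445 = 3560
    Σ(formed) = 9720 kJ
  ΔH_I = 7893 − 9720 = −1827 kJ
Reaction II:
  Bonds broken (reactants):
    C≡C: 1 × 867 = 867
    C–H: 2 × 409 = 818
    H–H: 1 × 450 = 450
    Σ(broken) = 2135 kJ
  Bonds formed (products):
    C–H: 4 × 409 = 1636
    C=C: 1 × 600 = 600
    Σ(formed) = 2236 kJ
  ΔH_II = 2135 − 2236 = −101 kJ
ΔH_I − ΔH_II = −1726 kJ, so reaction I has the more negative ΔH; |ΔH_I − ΔH_II| = 1726 kJ.

Reaction I, by 1726 kJ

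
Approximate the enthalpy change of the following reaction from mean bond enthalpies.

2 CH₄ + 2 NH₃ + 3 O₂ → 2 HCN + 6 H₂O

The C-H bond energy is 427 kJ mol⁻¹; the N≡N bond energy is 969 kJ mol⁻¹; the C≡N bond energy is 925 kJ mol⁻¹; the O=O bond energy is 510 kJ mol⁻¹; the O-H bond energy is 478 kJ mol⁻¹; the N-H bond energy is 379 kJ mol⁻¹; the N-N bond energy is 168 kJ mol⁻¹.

Bonds broken (reactants):
  C-H: 8 × 427 = 3416
  N-H: 6 × 379 = 2274
  O=O: 3 × 510 = 1530
  Σ(broken) = 7220 kJ
Bonds formed (products):
  C≡N: 2 × 925 = 1850
  C-H: 2 × 427 = 854
  O-H: 12 × 478 = 5736
  Σ(formed) = 8440 kJ
ΔH = Σ(broken) − Σ(formed) = 7220 − 8440 = −1220 kJ

ΔH ≈ −1220 kJ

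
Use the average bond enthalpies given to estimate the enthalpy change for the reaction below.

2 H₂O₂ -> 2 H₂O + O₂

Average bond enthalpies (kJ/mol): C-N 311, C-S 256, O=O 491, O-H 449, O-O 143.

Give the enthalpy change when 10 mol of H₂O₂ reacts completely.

ΔH = −1025 kJ

Bonds broken (reactants):
  O-H: 4 × 449 = 1796
  O-O: 2 × 143 = 286
  Σ(broken) = 2082 kJ
Bonds formed (products):
  O-H: 4 × 449 = 1796
  O=O: 1 × 491 = 491
  Σ(formed) = 2287 kJ
ΔH = Σ(broken) − Σ(formed) = 2082 − 2287 = −205 kJ
For 5× the reaction as written: 5 × (−205) = −1025 kJ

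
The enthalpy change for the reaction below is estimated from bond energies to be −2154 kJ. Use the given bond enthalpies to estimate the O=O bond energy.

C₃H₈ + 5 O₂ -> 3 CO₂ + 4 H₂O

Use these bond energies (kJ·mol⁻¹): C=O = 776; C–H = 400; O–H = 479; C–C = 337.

D(O=O) ≈ 492 kJ/mol

Let D be the O=O bond energy.
Σ(broken) = 2×337 + 8×400 + 5×D = 3874 + 5D
Σ(formed) = 6×776 + 8×479 = 8488
ΔH = Σ(broken) − Σ(formed) = (3874 + 5D) − (8488) = −4614 + 5D
Setting this equal to −2154 kJ gives 5D = 2460, so D = 492 kJ/mol.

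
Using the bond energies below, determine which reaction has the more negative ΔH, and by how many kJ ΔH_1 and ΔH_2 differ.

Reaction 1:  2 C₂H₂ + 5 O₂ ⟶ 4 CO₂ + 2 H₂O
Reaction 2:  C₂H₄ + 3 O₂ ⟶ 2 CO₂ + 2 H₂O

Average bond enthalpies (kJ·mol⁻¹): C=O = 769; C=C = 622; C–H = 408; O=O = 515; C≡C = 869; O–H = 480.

Reaction 1:
  Bonds broken (reactants):
    C≡C: 2 × 869 = 1738
    C–H: 4 × 408 = 1632
    O=O: 5 × 515 = 2575
    Σ(broken) = 5945 kJ
  Bonds formed (products):
    C=O: 8 × 769 = 6152
    O–H: 4 × 480 = 1920
    Σ(formed) = 8072 kJ
  ΔH_1 = 5945 − 8072 = −2127 kJ
Reaction 2:
  Bonds broken (reactants):
    C–H: 4 × 408 = 1632
    C=C: 1 × 622 = 622
    O=O: 3 × 515 = 1545
    Σ(broken) = 3799 kJ
  Bonds formed (products):
    C=O: 4 × 769 = 3076
    O–H: 4 × 480 = 1920
    Σ(formed) = 4996 kJ
  ΔH_2 = 3799 − 4996 = −1197 kJ
ΔH_1 − ΔH_2 = −930 kJ, so reaction 1 has the more negative ΔH; |ΔH_1 − ΔH_2| = 930 kJ.

Reaction 1, by 930 kJ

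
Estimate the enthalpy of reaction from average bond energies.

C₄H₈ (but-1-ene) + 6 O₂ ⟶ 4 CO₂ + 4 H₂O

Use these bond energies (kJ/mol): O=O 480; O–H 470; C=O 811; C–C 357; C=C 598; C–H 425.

ΔH ≈ −2656 kJ

Bonds broken (reactants):
  C–C: 2 × 357 = 714
  C–H: 8 × 425 = 3400
  C=C: 1 × 598 = 598
  O=O: 6 × 480 = 2880
  Σ(broken) = 7592 kJ
Bonds formed (products):
  C=O: 8 × 811 = 6488
  O–H: 8 × 470 = 3760
  Σ(formed) = 10248 kJ
ΔH = Σ(broken) − Σ(formed) = 7592 − 10248 = −2656 kJ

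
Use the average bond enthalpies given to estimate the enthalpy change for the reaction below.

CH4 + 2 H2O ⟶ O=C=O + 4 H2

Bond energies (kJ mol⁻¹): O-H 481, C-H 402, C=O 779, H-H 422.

ΔH ≈ +286 kJ

Bonds broken (reactants):
  C-H: 4 × 402 = 1608
  O-H: 4 × 481 = 1924
  Σ(broken) = 3532 kJ
Bonds formed (products):
  C=O: 2 × 779 = 1558
  H-H: 4 × 422 = 1688
  Σ(formed) = 3246 kJ
ΔH = Σ(broken) − Σ(formed) = 3532 − 3246 = +286 kJ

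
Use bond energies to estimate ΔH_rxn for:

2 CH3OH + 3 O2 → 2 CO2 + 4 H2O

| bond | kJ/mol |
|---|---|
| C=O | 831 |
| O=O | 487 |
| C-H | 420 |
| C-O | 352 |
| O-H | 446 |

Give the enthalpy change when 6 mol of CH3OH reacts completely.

ΔH = −3945 kJ

Bonds broken (reactants):
  C-H: 6 × 420 = 2520
  C-O: 2 × 352 = 704
  O-H: 2 × 446 = 892
  O=O: 3 × 487 = 1461
  Σ(broken) = 5577 kJ
Bonds formed (products):
  C=O: 4 × 831 = 3324
  O-H: 8 × 446 = 3568
  Σ(formed) = 6892 kJ
ΔH = Σ(broken) − Σ(formed) = 5577 − 6892 = −1315 kJ
For 3× the reaction as written: 3 × (−1315) = −3945 kJ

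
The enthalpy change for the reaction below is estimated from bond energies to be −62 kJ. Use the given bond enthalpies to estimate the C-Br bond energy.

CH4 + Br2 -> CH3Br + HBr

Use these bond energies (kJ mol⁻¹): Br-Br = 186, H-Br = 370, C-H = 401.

Let D be the C-Br bond energy.
Σ(broken) = 1×186 + 4×401 = 1790
Σ(formed) = 1×D + 3×401 + 1×370 = 1573 + D
ΔH = Σ(broken) − Σ(formed) = (1790) − (1573 + D) = +217 − D
Setting this equal to −62 kJ gives D = 279 kJ/mol.

D(C-Br) ≈ 279 kJ/mol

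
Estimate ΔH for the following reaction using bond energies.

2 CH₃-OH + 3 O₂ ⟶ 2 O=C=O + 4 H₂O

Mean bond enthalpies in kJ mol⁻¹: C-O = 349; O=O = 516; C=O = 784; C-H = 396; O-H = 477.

ΔH ≈ −1376 kJ

Bonds broken (reactants):
  C-H: 6 × 396 = 2376
  C-O: 2 × 349 = 698
  O-H: 2 × 477 = 954
  O=O: 3 × 516 = 1548
  Σ(broken) = 5576 kJ
Bonds formed (products):
  C=O: 4 × 784 = 3136
  O-H: 8 × 477 = 3816
  Σ(formed) = 6952 kJ
ΔH = Σ(broken) − Σ(formed) = 5576 − 6952 = −1376 kJ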